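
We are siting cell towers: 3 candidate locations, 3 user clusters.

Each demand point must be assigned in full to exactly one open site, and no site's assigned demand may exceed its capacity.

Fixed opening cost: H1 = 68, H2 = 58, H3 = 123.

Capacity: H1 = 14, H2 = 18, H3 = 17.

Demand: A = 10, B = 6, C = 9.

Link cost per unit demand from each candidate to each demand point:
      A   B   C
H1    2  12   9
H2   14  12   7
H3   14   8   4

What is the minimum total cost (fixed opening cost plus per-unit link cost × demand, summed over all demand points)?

Open {H1, H2}; cheapest assignment that respects the capacities:
  H1 (cap 14, load 10): A — cost 10×2 = 20
  H2 (cap 18, load 15): B, C — cost 6×12 + 9×7 = 135
  Shipping 155, fixed 126 → total 281.
  Any other capacity-feasible assignment to {H1, H2} ships for at least 155.
Compare {H1, H3}: its best feasible assignment gives total 295.
Compare {H1, H2, H3}: its best feasible assignment gives total 353.
Every other set of open sites that can feasibly serve all demand totals ≥ 295 even under its best assignment. Minimum: 281.

281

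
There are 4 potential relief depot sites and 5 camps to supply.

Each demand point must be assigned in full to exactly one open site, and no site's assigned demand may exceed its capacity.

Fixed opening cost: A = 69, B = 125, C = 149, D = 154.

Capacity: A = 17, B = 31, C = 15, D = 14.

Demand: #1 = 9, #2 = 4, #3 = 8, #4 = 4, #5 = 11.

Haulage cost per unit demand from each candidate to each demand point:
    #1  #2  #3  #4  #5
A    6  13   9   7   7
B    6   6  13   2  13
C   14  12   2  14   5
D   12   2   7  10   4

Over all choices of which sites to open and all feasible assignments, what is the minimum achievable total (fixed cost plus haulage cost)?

461

Open {A, B}; cheapest assignment that respects the capacities:
  A (cap 17, load 11): #5 — cost 11×7 = 77
  B (cap 31, load 25): #1, #2, #3, #4 — cost 9×6 + 4×6 + 8×13 + 4×2 = 190
  Shipping 267, fixed 194 → total 461.
  Any other capacity-feasible assignment to {A, B} ships for at least 267.
Compare {B, D}: its best feasible assignment gives total 513.
Compare {B, C}: its best feasible assignment gives total 519.
Every other set of open sites that can feasibly serve all demand totals ≥ 513 even under its best assignment. Minimum: 461.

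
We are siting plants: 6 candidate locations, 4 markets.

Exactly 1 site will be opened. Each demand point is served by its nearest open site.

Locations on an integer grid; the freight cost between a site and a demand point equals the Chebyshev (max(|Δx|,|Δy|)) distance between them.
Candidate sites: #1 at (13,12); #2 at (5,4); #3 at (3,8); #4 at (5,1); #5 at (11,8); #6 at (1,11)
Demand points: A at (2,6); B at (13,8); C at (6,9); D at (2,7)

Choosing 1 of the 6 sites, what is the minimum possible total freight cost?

Open {#3}.
  A→#3 2, B→#3 10, C→#3 3, D→#3 1  ⇒ total 16.
Compare {#2}: total 19.
Compare {#5}: total 25.
No size-1 selection does better; minimum is 16.

16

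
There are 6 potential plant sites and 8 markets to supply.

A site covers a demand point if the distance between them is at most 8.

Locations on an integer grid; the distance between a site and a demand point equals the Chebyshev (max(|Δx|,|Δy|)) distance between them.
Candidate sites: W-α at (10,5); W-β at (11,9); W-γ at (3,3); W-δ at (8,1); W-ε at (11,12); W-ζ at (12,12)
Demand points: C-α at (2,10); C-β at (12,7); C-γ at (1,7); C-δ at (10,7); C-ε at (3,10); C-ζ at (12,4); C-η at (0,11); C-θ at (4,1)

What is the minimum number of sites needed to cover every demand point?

Coverage sets (demand points within 8 of each site):
  W-α: {C-α, C-β, C-δ, C-ε, C-ζ, C-θ}
  W-β: {C-β, C-δ, C-ε, C-ζ, C-θ}
  W-γ: {C-α, C-γ, C-δ, C-ε, C-η, C-θ}
  W-δ: {C-β, C-γ, C-δ, C-ζ, C-θ}
  W-ε: {C-β, C-δ, C-ε, C-ζ}
  W-ζ: {C-β, C-δ, C-ζ}
No single site covers all 8 demand points.
But {W-α, W-γ} covers everything, so the minimum is 2.

2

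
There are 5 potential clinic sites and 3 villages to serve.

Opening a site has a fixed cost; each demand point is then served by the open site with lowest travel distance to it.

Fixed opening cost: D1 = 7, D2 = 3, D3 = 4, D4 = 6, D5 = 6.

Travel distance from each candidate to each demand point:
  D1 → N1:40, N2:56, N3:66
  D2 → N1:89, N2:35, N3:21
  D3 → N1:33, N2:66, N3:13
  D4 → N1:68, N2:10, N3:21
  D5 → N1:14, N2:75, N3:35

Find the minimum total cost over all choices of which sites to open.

53

Open {D3, D4, D5}: assign each demand point to its cheapest open site.
  N1→D5 14, N2→D4 10, N3→D3 13
  travel distance 37, fixed 16 → total 53.
Compare {D2, D3, D4, D5}: travel distance 37 + fixed 19 = 56.
Compare {D4, D5}: travel distance 45 + fixed 12 = 57.
Compare {D2, D4, D5}: travel distance 45 + fixed 15 = 60.
All other subsets cost ≥ 56. Minimum total cost: 53.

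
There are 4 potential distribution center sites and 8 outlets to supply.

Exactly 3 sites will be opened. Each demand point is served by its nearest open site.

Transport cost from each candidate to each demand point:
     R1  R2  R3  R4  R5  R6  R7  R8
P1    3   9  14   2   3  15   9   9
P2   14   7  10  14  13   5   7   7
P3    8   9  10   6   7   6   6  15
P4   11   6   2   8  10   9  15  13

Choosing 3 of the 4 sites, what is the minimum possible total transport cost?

Open {P1, P2, P4}.
  R1→P1 3, R2→P4 6, R3→P4 2, R4→P1 2, R5→P1 3, R6→P2 5, R7→P2 7, R8→P2 7  ⇒ total 35.
Compare {P1, P3, P4}: total 37.
Compare {P1, P2, P3}: total 43.
No size-3 selection does better; minimum is 35.

35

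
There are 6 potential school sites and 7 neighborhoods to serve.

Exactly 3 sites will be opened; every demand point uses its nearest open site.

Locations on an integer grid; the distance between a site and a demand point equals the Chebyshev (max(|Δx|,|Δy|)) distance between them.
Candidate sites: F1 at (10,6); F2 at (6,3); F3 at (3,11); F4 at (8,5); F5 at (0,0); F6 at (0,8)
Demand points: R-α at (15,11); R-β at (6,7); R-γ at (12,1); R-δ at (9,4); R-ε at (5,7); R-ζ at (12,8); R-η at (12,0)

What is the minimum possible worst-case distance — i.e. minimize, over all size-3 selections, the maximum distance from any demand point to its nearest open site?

Open {F1, F2, F4}.
  Farthest demand point is R-α at distance 5 (to F1); all others are ≤ 5.
With {F1, F3, F4} the worst case is 5.
With {F1, F4, F5} the worst case is 5.
No size-3 selection achieves below 5.

5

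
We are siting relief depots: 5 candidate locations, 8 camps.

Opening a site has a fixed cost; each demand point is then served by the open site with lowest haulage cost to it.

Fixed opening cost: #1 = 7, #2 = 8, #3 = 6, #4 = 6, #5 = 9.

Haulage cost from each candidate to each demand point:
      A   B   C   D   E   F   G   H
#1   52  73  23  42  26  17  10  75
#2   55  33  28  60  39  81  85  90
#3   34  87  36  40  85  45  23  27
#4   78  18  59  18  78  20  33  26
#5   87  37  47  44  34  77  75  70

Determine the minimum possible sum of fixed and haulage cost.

191

Open {#1, #3, #4}: assign each demand point to its cheapest open site.
  A→#3 34, B→#4 18, C→#1 23, D→#4 18, E→#1 26, F→#1 17, G→#1 10, H→#4 26
  haulage cost 172, fixed 19 → total 191.
Compare {#1, #2, #3, #4}: haulage cost 172 + fixed 27 = 199.
Compare {#1, #3, #4, #5}: haulage cost 172 + fixed 28 = 200.
Compare {#1, #4}: haulage cost 190 + fixed 13 = 203.
All other subsets cost ≥ 199. Minimum total cost: 191.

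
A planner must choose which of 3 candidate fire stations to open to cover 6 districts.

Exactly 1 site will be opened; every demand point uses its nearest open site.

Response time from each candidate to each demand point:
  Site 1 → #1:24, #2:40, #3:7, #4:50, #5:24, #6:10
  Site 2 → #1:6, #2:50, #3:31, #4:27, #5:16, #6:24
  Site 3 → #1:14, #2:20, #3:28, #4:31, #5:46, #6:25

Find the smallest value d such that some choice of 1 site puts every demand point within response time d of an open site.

Open {Site 3}.
  Farthest demand point is #5 at response time 46 (to Site 3); all others are ≤ 46.
With {Site 1} the worst case is 50.
With {Site 2} the worst case is 50.
No size-1 selection achieves below 46.

46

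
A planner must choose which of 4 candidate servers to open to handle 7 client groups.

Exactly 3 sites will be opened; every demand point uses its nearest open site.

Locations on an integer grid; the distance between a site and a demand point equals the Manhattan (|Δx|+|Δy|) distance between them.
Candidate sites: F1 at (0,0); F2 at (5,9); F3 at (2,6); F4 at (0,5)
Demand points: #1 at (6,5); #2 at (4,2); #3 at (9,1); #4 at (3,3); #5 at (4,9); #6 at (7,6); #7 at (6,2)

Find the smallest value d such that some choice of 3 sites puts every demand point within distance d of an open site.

Open {F1, F2, F3}.
  Farthest demand point is #3 at distance 10 (to F1); all others are ≤ 10.
With {F1, F2, F4} the worst case is 10.
With {F1, F3, F4} the worst case is 10.
No size-3 selection achieves below 10.

10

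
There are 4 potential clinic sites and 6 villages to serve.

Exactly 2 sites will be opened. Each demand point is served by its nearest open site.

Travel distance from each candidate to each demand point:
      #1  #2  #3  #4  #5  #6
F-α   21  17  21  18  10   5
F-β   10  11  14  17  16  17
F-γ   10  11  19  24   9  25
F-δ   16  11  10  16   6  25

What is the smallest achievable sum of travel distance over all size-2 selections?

64

Open {F-α, F-δ}.
  #1→F-δ 16, #2→F-δ 11, #3→F-δ 10, #4→F-δ 16, #5→F-δ 6, #6→F-α 5  ⇒ total 64.
Compare {F-α, F-β}: total 67.
Compare {F-β, F-δ}: total 70.
No size-2 selection does better; minimum is 64.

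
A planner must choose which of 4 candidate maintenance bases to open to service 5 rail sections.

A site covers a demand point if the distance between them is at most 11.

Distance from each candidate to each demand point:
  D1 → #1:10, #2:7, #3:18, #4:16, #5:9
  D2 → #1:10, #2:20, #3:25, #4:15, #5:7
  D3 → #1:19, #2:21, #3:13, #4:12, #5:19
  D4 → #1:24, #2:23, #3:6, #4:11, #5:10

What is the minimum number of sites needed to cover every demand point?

2

Coverage sets (demand points within 11 of each site):
  D1: {#1, #2, #5}
  D2: {#1, #5}
  D3: {}
  D4: {#3, #4, #5}
No single site covers all 5 demand points.
But {D1, D4} covers everything, so the minimum is 2.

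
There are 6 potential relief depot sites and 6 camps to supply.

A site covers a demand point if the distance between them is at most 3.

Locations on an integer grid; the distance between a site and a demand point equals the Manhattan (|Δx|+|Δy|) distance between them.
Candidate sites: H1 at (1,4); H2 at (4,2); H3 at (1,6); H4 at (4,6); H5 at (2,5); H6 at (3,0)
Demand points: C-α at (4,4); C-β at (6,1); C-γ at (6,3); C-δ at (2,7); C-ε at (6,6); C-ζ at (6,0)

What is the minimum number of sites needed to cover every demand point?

Coverage sets (demand points within 3 of each site):
  H1: {C-α}
  H2: {C-α, C-β, C-γ}
  H3: {C-δ}
  H4: {C-α, C-δ, C-ε}
  H5: {C-α, C-δ}
  H6: {C-ζ}
No 2 sites suffice: every size-2 union leaves at least one demand point uncovered.
But {H2, H4, H6} covers everything, so the minimum is 3.

3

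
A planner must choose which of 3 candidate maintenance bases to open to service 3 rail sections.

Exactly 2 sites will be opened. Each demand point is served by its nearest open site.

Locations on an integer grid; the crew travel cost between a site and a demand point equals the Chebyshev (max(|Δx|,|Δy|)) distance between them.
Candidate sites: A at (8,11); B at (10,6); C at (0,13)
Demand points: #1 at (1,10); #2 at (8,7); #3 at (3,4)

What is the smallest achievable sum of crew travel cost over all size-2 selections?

12

Open {B, C}.
  #1→C 3, #2→B 2, #3→B 7  ⇒ total 12.
Compare {A, C}: total 14.
Compare {A, B}: total 16.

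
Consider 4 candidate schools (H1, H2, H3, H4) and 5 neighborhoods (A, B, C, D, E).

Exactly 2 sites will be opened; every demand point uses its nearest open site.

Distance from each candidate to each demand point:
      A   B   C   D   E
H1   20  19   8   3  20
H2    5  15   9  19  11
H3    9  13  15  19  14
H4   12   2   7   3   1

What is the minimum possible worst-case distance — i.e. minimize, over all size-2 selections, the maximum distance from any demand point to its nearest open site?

7

Open {H2, H4}.
  Farthest demand point is C at distance 7 (to H4); all others are ≤ 7.
With {H3, H4} the worst case is 9.
With {H1, H4} the worst case is 12.
No size-2 selection achieves below 7.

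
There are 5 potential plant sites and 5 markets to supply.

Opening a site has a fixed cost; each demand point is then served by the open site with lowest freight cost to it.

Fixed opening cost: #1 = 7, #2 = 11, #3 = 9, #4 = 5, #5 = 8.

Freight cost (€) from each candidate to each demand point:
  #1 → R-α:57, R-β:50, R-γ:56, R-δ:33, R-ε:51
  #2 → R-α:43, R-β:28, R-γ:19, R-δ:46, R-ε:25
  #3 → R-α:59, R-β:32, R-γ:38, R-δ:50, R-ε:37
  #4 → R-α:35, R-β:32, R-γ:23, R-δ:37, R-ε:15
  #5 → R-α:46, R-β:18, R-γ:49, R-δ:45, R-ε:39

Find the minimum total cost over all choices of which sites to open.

141

Open {#4, #5}: assign each demand point to its cheapest open site.
  R-α→#4 35, R-β→#5 18, R-γ→#4 23, R-δ→#4 37, R-ε→#4 15
  freight cost 128, fixed 13 → total 141.
Compare {#1, #4, #5}: freight cost 124 + fixed 20 = 144.
Compare {#4}: freight cost 142 + fixed 5 = 147.
Compare {#2, #4, #5}: freight cost 124 + fixed 24 = 148.
All other subsets cost ≥ 144. Minimum total cost: 141.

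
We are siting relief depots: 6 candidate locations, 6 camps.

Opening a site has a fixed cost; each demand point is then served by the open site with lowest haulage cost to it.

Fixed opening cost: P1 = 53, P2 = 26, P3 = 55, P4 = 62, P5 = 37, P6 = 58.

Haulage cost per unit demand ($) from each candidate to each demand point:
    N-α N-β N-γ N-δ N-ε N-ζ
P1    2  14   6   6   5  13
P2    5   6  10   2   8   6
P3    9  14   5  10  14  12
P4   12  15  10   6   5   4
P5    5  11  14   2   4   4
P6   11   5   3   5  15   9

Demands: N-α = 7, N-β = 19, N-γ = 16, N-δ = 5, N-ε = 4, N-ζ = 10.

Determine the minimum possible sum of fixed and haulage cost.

Open {P5, P6}: assign each demand point to its cheapest open site.
  N-α→P5 7×5=35, N-β→P6 19×5=95, N-γ→P6 16×3=48, N-δ→P5 5×2=10, N-ε→P5 4×4=16, N-ζ→P5 10×4=40
  haulage cost 244, fixed 95 → total 339.
Compare {P2, P6}: haulage cost 280 + fixed 84 = 364.
Compare {P2, P5, P6}: haulage cost 244 + fixed 121 = 365.
Compare {P1, P5, P6}: haulage cost 223 + fixed 148 = 371.
All other subsets cost ≥ 364. Minimum total cost: 339.

339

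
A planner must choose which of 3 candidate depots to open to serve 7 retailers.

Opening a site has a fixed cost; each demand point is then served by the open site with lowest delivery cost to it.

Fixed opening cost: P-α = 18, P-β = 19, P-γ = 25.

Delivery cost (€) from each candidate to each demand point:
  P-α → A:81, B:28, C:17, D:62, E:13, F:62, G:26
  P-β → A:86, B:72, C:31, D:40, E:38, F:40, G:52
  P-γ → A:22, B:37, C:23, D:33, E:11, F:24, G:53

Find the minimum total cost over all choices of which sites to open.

204

Open {P-α, P-γ}: assign each demand point to its cheapest open site.
  A→P-γ 22, B→P-α 28, C→P-α 17, D→P-γ 33, E→P-γ 11, F→P-γ 24, G→P-α 26
  delivery cost 161, fixed 43 → total 204.
Compare {P-α, P-β, P-γ}: delivery cost 161 + fixed 62 = 223.
Compare {P-γ}: delivery cost 203 + fixed 25 = 228.
Compare {P-β, P-γ}: delivery cost 202 + fixed 44 = 246.
All other subsets cost ≥ 223. Minimum total cost: 204.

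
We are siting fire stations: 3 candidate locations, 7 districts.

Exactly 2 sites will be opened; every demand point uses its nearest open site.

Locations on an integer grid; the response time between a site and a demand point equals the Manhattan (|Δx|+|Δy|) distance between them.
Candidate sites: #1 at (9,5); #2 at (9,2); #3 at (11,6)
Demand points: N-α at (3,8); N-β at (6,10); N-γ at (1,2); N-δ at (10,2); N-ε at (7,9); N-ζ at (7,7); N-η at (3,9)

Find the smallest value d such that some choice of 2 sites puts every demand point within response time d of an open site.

Open {#1, #2}.
  Farthest demand point is N-η at response time 10 (to #1); all others are ≤ 10.
With {#1, #3} the worst case is 11.
With {#2, #3} the worst case is 11.
No size-2 selection achieves below 10.

10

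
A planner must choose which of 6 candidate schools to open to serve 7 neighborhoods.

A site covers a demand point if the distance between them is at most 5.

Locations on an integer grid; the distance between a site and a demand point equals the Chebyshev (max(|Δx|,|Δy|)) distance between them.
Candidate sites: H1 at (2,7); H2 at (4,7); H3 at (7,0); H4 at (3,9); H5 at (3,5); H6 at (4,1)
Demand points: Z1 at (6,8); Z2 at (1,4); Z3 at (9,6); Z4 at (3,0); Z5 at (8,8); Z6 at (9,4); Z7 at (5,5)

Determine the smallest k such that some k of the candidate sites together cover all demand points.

Coverage sets (demand points within 5 of each site):
  H1: {Z1, Z2, Z7}
  H2: {Z1, Z2, Z3, Z5, Z6, Z7}
  H3: {Z4, Z6, Z7}
  H4: {Z1, Z2, Z5, Z7}
  H5: {Z1, Z2, Z4, Z5, Z7}
  H6: {Z2, Z3, Z4, Z6, Z7}
No single site covers all 7 demand points.
But {H2, H3} covers everything, so the minimum is 2.

2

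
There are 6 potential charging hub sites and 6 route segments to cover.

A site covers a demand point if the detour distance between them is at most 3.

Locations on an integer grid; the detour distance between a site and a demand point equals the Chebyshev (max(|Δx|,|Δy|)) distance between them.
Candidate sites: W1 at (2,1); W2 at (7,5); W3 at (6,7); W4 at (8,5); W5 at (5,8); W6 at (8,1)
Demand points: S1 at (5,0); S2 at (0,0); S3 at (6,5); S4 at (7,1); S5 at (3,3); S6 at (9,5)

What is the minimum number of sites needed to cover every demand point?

Coverage sets (demand points within 3 of each site):
  W1: {S1, S2, S5}
  W2: {S3, S6}
  W3: {S3, S6}
  W4: {S3, S6}
  W5: {S3}
  W6: {S1, S4}
No 2 sites suffice: every size-2 union leaves at least one demand point uncovered.
But {W1, W2, W6} covers everything, so the minimum is 3.

3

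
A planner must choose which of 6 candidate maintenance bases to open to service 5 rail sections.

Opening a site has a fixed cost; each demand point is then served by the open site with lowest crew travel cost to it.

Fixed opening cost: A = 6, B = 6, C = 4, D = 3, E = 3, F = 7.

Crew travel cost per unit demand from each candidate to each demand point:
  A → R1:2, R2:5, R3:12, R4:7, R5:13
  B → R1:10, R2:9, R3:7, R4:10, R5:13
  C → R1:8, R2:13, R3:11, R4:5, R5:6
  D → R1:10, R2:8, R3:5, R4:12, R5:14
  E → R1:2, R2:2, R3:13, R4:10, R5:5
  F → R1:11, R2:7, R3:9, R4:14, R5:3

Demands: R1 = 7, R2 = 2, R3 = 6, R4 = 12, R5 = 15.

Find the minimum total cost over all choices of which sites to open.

170

Open {C, D, E, F}: assign each demand point to its cheapest open site.
  R1→E 7×2=14, R2→E 2×2=4, R3→D 6×5=30, R4→C 12×5=60, R5→F 15×3=45
  crew travel cost 153, fixed 17 → total 170.
Compare {A, C, D, E, F}: crew travel cost 153 + fixed 23 = 176.
Compare {B, C, D, E, F}: crew travel cost 153 + fixed 23 = 176.
Compare {A, C, D, F}: crew travel cost 159 + fixed 20 = 179.
All other subsets cost ≥ 176. Minimum total cost: 170.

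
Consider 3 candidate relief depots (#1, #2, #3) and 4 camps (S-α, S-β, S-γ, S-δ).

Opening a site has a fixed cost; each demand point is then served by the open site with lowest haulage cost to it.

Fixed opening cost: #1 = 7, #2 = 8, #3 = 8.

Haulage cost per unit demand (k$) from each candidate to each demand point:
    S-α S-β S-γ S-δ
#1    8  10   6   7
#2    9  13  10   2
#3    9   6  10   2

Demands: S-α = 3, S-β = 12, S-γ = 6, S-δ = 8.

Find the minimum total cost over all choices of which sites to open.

163

Open {#1, #3}: assign each demand point to its cheapest open site.
  S-α→#1 3×8=24, S-β→#3 12×6=72, S-γ→#1 6×6=36, S-δ→#3 8×2=16
  haulage cost 148, fixed 15 → total 163.
Compare {#1, #2, #3}: haulage cost 148 + fixed 23 = 171.
Compare {#3}: haulage cost 175 + fixed 8 = 183.
Compare {#2, #3}: haulage cost 175 + fixed 16 = 191.
All other subsets cost ≥ 171. Minimum total cost: 163.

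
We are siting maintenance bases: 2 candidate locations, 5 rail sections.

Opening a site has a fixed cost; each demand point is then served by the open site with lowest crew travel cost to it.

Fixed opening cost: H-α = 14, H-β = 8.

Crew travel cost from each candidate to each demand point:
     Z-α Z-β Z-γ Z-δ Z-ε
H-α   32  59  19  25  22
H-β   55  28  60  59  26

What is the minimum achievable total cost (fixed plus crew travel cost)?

148

Open {H-α, H-β}: assign each demand point to its cheapest open site.
  Z-α→H-α 32, Z-β→H-β 28, Z-γ→H-α 19, Z-δ→H-α 25, Z-ε→H-α 22
  crew travel cost 126, fixed 22 → total 148.
Compare {H-α}: crew travel cost 157 + fixed 14 = 171.
Compare {H-β}: crew travel cost 228 + fixed 8 = 236.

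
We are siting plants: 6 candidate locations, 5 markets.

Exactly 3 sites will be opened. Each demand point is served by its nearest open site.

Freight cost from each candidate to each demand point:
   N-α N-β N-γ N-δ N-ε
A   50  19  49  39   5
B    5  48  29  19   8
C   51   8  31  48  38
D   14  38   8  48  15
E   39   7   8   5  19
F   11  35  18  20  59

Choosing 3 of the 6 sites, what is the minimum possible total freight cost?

30

Open {A, B, E}.
  N-α→B 5, N-β→E 7, N-γ→E 8, N-δ→E 5, N-ε→A 5  ⇒ total 30.
Compare {B, C, E}: total 33.
Compare {B, D, E}: total 33.
No size-3 selection does better; minimum is 30.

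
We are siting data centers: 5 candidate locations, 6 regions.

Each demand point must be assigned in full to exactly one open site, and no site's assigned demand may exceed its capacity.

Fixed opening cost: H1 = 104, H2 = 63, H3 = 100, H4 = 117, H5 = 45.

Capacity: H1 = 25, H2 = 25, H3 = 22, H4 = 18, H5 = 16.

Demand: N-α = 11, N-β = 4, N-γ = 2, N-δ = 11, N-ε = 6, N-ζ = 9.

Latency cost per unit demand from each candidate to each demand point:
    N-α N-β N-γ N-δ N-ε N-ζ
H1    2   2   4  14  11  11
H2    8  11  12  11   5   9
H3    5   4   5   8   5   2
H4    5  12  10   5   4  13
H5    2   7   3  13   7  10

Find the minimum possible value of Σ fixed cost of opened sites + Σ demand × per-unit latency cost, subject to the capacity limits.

403

Open {H3, H4, H5}; cheapest assignment that respects the capacities:
  H3 (cap 22, load 13): N-β, N-ζ — cost 4×4 + 9×2 = 34
  H4 (cap 18, load 17): N-δ, N-ε — cost 11×5 + 6×4 = 79
  H5 (cap 16, load 13): N-α, N-γ — cost 11×2 + 2×3 = 28
  Shipping 141, fixed 262 → total 403.
  Any other capacity-feasible assignment to {H3, H4, H5} ships for at least 141.
Compare {H2, H3, H5}: its best feasible assignment gives total 404.
Compare {H1, H3}: its best feasible assignment gives total 414.
Every other set of open sites that can feasibly serve all demand totals ≥ 404 even under its best assignment. Minimum: 403.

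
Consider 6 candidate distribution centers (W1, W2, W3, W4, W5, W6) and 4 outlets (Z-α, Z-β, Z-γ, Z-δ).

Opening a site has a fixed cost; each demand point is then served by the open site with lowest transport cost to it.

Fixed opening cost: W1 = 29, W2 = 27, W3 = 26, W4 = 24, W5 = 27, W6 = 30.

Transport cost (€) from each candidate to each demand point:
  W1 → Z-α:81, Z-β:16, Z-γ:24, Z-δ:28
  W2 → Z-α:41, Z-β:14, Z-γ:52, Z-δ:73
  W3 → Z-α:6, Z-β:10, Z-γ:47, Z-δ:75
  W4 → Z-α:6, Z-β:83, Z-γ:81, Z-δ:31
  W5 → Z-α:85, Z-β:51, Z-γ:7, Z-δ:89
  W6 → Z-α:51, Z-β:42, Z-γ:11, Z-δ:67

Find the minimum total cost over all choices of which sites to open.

123

Open {W1, W3}: assign each demand point to its cheapest open site.
  Z-α→W3 6, Z-β→W3 10, Z-γ→W1 24, Z-δ→W1 28
  transport cost 68, fixed 55 → total 123.
Compare {W1, W4}: transport cost 74 + fixed 53 = 127.
Compare {W3, W4, W5}: transport cost 54 + fixed 77 = 131.
Compare {W1, W3, W5}: transport cost 51 + fixed 82 = 133.
All other subsets cost ≥ 127. Minimum total cost: 123.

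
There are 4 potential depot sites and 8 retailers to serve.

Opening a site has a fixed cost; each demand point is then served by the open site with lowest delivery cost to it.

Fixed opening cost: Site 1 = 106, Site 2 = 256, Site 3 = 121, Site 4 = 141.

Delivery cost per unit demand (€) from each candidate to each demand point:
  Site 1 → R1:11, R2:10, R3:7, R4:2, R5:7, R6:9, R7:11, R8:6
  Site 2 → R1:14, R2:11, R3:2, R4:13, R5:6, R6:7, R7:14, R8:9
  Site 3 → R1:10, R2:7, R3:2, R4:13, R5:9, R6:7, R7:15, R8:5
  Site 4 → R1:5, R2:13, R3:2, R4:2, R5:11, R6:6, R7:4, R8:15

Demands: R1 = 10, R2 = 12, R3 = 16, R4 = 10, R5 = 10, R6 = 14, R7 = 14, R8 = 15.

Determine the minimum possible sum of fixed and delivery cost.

Open {Site 3, Site 4}: assign each demand point to its cheapest open site.
  R1→Site 4 10×5=50, R2→Site 3 12×7=84, R3→Site 3 16×2=32, R4→Site 4 10×2=20, R5→Site 3 10×9=90, R6→Site 4 14×6=84, R7→Site 4 14×4=56, R8→Site 3 15×5=75
  delivery cost 491, fixed 262 → total 753.
Compare {Site 1, Site 4}: delivery cost 522 + fixed 247 = 769.
Compare {Site 1, Site 3, Site 4}: delivery cost 471 + fixed 368 = 839.
Compare {Site 1, Site 3}: delivery cost 633 + fixed 227 = 860.
All other subsets cost ≥ 769. Minimum total cost: 753.

753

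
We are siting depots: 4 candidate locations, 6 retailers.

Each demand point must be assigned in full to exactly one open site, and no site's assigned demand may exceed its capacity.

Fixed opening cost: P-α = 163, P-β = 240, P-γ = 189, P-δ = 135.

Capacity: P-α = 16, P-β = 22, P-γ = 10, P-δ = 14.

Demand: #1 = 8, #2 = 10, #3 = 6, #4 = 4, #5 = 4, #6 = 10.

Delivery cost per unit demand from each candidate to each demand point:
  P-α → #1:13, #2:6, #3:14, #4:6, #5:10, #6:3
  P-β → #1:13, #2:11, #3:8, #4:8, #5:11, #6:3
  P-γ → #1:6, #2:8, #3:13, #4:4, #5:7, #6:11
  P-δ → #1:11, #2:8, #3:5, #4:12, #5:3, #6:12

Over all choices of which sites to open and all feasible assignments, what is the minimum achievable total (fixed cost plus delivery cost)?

798

Open {P-α, P-β, P-δ}; cheapest assignment that respects the capacities:
  P-α (cap 16, load 14): #2, #4 — cost 10×6 + 4×6 = 84
  P-β (cap 22, load 18): #1, #6 — cost 8×13 + 10×3 = 134
  P-δ (cap 14, load 10): #3, #5 — cost 6×5 + 4×3 = 42
  Shipping 260, fixed 538 → total 798.
  Any other capacity-feasible assignment to {P-α, P-β, P-δ} ships for at least 260.
Compare {P-β, P-γ, P-δ}: its best feasible assignment gives total 814.
Compare {P-α, P-β, P-γ}: its best feasible assignment gives total 846.
Every other set of open sites that can feasibly serve all demand totals ≥ 814 even under its best assignment. Minimum: 798.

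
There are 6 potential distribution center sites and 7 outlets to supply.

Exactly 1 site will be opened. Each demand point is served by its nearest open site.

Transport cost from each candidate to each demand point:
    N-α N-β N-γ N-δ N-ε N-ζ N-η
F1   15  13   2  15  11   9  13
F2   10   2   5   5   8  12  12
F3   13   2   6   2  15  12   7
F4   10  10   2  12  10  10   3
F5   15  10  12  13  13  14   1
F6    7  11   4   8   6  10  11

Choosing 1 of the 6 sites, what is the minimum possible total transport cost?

54

Open {F2}.
  N-α→F2 10, N-β→F2 2, N-γ→F2 5, N-δ→F2 5, N-ε→F2 8, N-ζ→F2 12, N-η→F2 12  ⇒ total 54.
Compare {F3}: total 57.
Compare {F4}: total 57.
No size-1 selection does better; minimum is 54.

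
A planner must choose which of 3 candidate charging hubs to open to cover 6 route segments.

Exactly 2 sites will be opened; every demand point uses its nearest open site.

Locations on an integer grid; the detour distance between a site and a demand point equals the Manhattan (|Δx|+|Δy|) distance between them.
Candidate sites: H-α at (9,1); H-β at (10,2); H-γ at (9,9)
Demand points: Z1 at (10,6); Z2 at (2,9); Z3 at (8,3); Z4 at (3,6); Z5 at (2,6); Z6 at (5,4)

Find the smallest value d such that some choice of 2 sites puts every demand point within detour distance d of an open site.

Open {H-α, H-γ}.
  Farthest demand point is Z5 at detour distance 10 (to H-γ); all others are ≤ 10.
With {H-β, H-γ} the worst case is 10.
With {H-α, H-β} the worst case is 15.
No size-2 selection achieves below 10.

10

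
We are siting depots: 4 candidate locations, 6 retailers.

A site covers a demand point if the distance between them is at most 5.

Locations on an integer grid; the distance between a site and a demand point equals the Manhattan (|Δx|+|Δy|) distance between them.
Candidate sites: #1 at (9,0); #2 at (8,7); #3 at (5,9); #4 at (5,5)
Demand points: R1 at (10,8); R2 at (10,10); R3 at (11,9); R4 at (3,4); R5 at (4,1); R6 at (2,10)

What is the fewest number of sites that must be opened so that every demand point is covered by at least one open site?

3

Coverage sets (demand points within 5 of each site):
  #1: {}
  #2: {R1, R2, R3}
  #3: {R6}
  #4: {R4, R5}
No 2 sites suffice: every size-2 union leaves at least one demand point uncovered.
But {#2, #3, #4} covers everything, so the minimum is 3.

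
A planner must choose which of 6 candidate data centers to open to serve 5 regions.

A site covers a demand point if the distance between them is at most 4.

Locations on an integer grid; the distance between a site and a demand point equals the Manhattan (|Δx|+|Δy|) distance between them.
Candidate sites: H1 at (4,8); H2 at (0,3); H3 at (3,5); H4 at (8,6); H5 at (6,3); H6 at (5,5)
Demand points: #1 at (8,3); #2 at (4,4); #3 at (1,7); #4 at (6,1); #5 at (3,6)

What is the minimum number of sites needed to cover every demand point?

Coverage sets (demand points within 4 of each site):
  H1: {#2, #3, #5}
  H2: {}
  H3: {#2, #3, #5}
  H4: {#1}
  H5: {#1, #2, #4}
  H6: {#2, #5}
No single site covers all 5 demand points.
But {H1, H5} covers everything, so the minimum is 2.

2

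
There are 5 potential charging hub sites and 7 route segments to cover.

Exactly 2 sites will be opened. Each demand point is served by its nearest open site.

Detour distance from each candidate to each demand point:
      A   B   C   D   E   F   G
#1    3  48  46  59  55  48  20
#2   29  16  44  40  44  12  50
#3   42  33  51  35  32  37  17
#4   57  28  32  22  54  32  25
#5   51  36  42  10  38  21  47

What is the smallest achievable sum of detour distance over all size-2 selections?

170

Open {#1, #5}.
  A→#1 3, B→#5 36, C→#5 42, D→#5 10, E→#5 38, F→#5 21, G→#1 20  ⇒ total 170.
Compare {#1, #2}: total 179.
Compare {#2, #4}: total 180.
No size-2 selection does better; minimum is 170.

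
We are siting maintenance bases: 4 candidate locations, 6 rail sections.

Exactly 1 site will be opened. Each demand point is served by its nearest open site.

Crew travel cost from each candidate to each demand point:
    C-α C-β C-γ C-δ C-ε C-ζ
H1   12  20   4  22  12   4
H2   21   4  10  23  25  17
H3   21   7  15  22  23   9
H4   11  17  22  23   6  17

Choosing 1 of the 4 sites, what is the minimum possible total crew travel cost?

74

Open {H1}.
  C-α→H1 12, C-β→H1 20, C-γ→H1 4, C-δ→H1 22, C-ε→H1 12, C-ζ→H1 4  ⇒ total 74.
Compare {H4}: total 96.
Compare {H3}: total 97.
No size-1 selection does better; minimum is 74.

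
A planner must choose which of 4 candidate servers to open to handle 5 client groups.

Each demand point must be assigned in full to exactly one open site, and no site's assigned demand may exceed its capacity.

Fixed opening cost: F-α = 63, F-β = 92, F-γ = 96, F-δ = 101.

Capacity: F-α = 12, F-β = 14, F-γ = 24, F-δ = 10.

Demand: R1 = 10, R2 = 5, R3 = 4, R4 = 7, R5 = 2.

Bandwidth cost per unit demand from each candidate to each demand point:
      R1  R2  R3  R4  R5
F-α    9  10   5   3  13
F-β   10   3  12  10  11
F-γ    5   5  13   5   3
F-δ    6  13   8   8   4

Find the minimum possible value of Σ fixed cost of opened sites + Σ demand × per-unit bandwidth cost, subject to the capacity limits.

Open {F-α, F-γ}; cheapest assignment that respects the capacities:
  F-α (cap 12, load 11): R3, R4 — cost 4×5 + 7×3 = 41
  F-γ (cap 24, load 17): R1, R2, R5 — cost 10×5 + 5×5 + 2×3 = 81
  Shipping 122, fixed 159 → total 281.
  Any other capacity-feasible assignment to {F-α, F-γ} ships for at least 122.
Compare {F-β, F-γ}: its best feasible assignment gives total 342.
Compare {F-γ, F-δ}: its best feasible assignment gives total 345.
Every other set of open sites that can feasibly serve all demand totals ≥ 342 even under its best assignment. Minimum: 281.

281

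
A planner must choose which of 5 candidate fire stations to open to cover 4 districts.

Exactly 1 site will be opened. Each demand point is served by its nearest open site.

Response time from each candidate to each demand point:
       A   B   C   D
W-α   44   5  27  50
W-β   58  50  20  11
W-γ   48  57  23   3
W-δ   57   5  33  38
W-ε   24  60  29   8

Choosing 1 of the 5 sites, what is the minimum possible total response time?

121

Open {W-ε}.
  A→W-ε 24, B→W-ε 60, C→W-ε 29, D→W-ε 8  ⇒ total 121.
Compare {W-α}: total 126.
Compare {W-γ}: total 131.
No size-1 selection does better; minimum is 121.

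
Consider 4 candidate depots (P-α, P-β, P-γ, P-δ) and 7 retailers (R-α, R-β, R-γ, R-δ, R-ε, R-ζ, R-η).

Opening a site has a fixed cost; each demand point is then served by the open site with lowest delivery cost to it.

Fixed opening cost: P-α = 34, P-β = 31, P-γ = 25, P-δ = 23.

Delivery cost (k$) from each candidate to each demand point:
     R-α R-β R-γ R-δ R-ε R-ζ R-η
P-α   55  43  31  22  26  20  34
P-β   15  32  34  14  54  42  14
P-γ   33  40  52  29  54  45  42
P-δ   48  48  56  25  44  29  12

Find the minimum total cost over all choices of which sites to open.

217

Open {P-α, P-β}: assign each demand point to its cheapest open site.
  R-α→P-β 15, R-β→P-β 32, R-γ→P-α 31, R-δ→P-β 14, R-ε→P-α 26, R-ζ→P-α 20, R-η→P-β 14
  delivery cost 152, fixed 65 → total 217.
Compare {P-β, P-δ}: delivery cost 180 + fixed 54 = 234.
Compare {P-β}: delivery cost 205 + fixed 31 = 236.
Compare {P-α, P-β, P-δ}: delivery cost 150 + fixed 88 = 238.
All other subsets cost ≥ 234. Minimum total cost: 217.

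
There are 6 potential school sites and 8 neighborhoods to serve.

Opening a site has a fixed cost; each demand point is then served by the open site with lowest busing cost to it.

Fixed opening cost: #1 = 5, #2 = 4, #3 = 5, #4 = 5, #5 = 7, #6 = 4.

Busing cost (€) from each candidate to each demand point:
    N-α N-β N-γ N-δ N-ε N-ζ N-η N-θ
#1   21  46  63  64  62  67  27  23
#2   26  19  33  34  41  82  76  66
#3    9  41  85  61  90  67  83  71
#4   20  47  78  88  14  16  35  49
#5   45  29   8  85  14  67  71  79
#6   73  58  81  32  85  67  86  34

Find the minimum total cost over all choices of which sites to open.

Open {#1, #2, #3, #4, #5}: assign each demand point to its cheapest open site.
  N-α→#3 9, N-β→#2 19, N-γ→#5 8, N-δ→#2 34, N-ε→#4 14, N-ζ→#4 16, N-η→#1 27, N-θ→#1 23
  busing cost 150, fixed 26 → total 176.
Compare {#1, #2, #3, #4, #5, #6}: busing cost 148 + fixed 30 = 178.
Compare {#1, #2, #4, #5}: busing cost 161 + fixed 21 = 182.
Compare {#1, #2, #4, #5, #6}: busing cost 159 + fixed 25 = 184.
All other subsets cost ≥ 178. Minimum total cost: 176.

176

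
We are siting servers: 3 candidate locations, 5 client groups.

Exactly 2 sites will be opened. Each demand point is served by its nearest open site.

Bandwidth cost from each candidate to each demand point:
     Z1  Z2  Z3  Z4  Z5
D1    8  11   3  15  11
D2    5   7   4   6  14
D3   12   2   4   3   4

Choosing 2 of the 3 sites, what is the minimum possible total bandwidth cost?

Open {D2, D3}.
  Z1→D2 5, Z2→D3 2, Z3→D2 4, Z4→D3 3, Z5→D3 4  ⇒ total 18.
Compare {D1, D3}: total 20.
Compare {D1, D2}: total 32.

18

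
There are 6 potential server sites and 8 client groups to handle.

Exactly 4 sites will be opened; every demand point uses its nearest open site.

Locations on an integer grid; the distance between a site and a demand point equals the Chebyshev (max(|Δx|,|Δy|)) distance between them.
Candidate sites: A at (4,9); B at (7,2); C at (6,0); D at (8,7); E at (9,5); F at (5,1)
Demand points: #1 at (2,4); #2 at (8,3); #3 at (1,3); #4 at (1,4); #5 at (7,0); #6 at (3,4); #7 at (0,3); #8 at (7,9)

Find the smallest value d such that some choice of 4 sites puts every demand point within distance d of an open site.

5

Open {A, B, C, F}.
  Farthest demand point is #7 at distance 5 (to F); all others are ≤ 5.
With {A, B, D, F} the worst case is 5.
With {A, B, E, F} the worst case is 5.
No size-4 selection achieves below 5.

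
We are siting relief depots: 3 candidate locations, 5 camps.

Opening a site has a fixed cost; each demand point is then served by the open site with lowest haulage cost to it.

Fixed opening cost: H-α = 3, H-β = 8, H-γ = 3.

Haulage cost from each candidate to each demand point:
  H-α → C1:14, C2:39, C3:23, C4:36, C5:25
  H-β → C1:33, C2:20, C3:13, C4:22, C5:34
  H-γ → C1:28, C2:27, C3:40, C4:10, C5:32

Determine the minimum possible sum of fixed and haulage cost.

Open {H-α, H-β, H-γ}: assign each demand point to its cheapest open site.
  C1→H-α 14, C2→H-β 20, C3→H-β 13, C4→H-γ 10, C5→H-α 25
  haulage cost 82, fixed 14 → total 96.
Compare {H-α, H-β}: haulage cost 94 + fixed 11 = 105.
Compare {H-α, H-γ}: haulage cost 99 + fixed 6 = 105.
Compare {H-β, H-γ}: haulage cost 103 + fixed 11 = 114.
All other subsets cost ≥ 105. Minimum total cost: 96.

96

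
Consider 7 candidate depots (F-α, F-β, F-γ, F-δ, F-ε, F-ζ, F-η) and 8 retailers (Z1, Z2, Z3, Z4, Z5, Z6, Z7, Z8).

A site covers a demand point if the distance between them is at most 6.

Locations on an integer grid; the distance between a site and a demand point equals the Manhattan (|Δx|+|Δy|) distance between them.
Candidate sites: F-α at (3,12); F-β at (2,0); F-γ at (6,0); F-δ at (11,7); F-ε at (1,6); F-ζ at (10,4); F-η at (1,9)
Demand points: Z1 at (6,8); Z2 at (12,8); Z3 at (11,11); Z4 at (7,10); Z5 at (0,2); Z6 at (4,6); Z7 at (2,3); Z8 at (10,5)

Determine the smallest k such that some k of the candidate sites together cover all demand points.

3

Coverage sets (demand points within 6 of each site):
  F-α: {Z4}
  F-β: {Z5, Z7}
  F-γ: {}
  F-δ: {Z1, Z2, Z3, Z8}
  F-ε: {Z5, Z6, Z7}
  F-ζ: {Z2, Z8}
  F-η: {Z1, Z6}
No 2 sites suffice: every size-2 union leaves at least one demand point uncovered.
But {F-α, F-δ, F-ε} covers everything, so the minimum is 3.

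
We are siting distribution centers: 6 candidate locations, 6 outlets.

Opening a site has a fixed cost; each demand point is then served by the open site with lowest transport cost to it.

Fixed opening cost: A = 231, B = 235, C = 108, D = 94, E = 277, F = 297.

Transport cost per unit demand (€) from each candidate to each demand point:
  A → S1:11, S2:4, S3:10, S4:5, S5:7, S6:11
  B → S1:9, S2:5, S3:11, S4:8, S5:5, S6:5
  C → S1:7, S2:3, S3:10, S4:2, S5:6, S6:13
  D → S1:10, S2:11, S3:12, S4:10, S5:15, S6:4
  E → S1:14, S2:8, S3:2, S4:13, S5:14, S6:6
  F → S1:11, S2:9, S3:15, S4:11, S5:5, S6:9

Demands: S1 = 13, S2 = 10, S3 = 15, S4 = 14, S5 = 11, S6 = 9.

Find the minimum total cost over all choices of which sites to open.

Open {C}: assign each demand point to its cheapest open site.
  S1→C 13×7=91, S2→C 10×3=30, S3→C 15×10=150, S4→C 14×2=28, S5→C 11×6=66, S6→C 9×13=117
  transport cost 482, fixed 108 → total 590.
Compare {C, D}: transport cost 401 + fixed 202 = 603.
Compare {C, E}: transport cost 299 + fixed 385 = 684.
Compare {B, C}: transport cost 399 + fixed 343 = 742.
All other subsets cost ≥ 603. Minimum total cost: 590.

590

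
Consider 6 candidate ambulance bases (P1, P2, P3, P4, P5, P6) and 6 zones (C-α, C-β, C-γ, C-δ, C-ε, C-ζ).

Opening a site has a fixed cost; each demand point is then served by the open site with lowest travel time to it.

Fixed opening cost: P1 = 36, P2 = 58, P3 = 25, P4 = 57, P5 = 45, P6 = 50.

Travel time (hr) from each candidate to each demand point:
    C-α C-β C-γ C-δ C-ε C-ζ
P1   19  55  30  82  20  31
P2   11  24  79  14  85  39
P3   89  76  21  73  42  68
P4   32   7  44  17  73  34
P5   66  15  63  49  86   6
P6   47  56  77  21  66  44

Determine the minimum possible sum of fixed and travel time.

217

Open {P1, P4}: assign each demand point to its cheapest open site.
  C-α→P1 19, C-β→P4 7, C-γ→P1 30, C-δ→P4 17, C-ε→P1 20, C-ζ→P1 31
  travel time 124, fixed 93 → total 217.
Compare {P1, P5}: travel time 139 + fixed 81 = 220.
Compare {P1, P2}: travel time 130 + fixed 94 = 224.
Compare {P1, P3, P4}: travel time 115 + fixed 118 = 233.
All other subsets cost ≥ 220. Minimum total cost: 217.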